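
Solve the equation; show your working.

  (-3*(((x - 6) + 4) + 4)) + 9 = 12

Step 1. [(-3*(((x - 6) + 4) + 4)) + 9 = 12] 9 comes off first (subtract 9), so sub: -3*(((x - 6) + 4) + 4) = 3.
Step 2. [-3*(((x - 6) + 4) + 4) = 3] LHS = -3·(…); ÷-3 both sides, so div: ((x - 6) + 4) + 4 = -1.
Step 3. [((x - 6) + 4) + 4 = -1] subtract 4: x sits inside (… + 4). So sub: (x - 6) + 4 = -5.
Step 4. [(x - 6) + 4 = -5] subtract 4: x sits inside (… + 4). So sub: x - 6 = -9.
Step 5. [x - 6 = -9] the outer -6 inverts by adding 6 ⇒ sub: x = -3.

Answer: x ∈ {-3}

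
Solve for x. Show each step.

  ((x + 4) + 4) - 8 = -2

Step 1. [((x + 4) + 4) - 8 = -2] 8 comes off first (add 8), so sub: (x + 4) + 4 = 6.
Step 2. [(x + 4) + 4 = 6] peel the +4: subtract 4 from each side. So sub: x + 4 = 2.
Step 3. [x + 4 = 2] 4 comes off first (subtract 4), so sub: x = -2.

Answer: x ∈ {-2}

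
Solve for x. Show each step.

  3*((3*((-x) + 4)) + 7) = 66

Step 1. [3*((3*((-x) + 4)) + 7) = 66] 3·(inner) — divide through by 3. So div: (3*((-x) + 4)) + 7 = 22.
Step 2. [(3*((-x) + 4)) + 7 = 22] subtract 7: x sits inside (… + 7) ⇒ sub: 3*((-x) + 4) = 15.
Step 3. [3*((-x) + 4) = 15] 3 out front; divide by 3. So div: (-x) + 4 = 5.
Step 4. [(-x) + 4 = 5] subtract 4: x sits inside (… + 4), so sub: -x = 1.
Step 5. [-x = 1] flip signs both sides. So neg: x = -1.

Answer: x ∈ {-1}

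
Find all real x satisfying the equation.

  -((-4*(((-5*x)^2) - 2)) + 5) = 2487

Step 1. [-((-4*(((-5*x)^2) - 2)) + 5) = 2487] flip signs both sides. So neg: (-4*(((-5*x)^2) - 2)) + 5 = -2487.
Step 2. [(-4*(((-5*x)^2) - 2)) + 5 = -2487] the outer +5 inverts by subtracting 5, so sub: -4*(((-5*x)^2) - 2) = -2492.
Step 3. [-4*(((-5*x)^2) - 2) = -2492] -4·(inner) — divide through by -4, so div: ((-5*x)^2) - 2 = 623.
Step 4. [((-5*x)^2) - 2 = 623] 2 comes off first (add 2) ⇒ sub: (-5*x)^2 = 625.
Step 5. [(-5*x)^2 = 625] LHS squared, RHS 625 ≥ 0: apply √ (±), so sqrt: -5*x = 25 or -25.
Step 6. [-5*x = 25 or -25] leading coefficient -5: divide by -5, so div: x = -5 or 5.

Answer: x ∈ {-5, 5}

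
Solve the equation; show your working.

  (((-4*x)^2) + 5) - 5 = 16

Step 1. [(((-4*x)^2) + 5) - 5 = 16] peel the -5: add 5 from each side ⇒ sub: ((-4*x)^2) + 5 = 21.
Step 2. [((-4*x)^2) + 5 = 21] 5 comes off first (subtract 5), so sub: (-4*x)^2 = 16.
Step 3. [(-4*x)^2 = 16] √ both sides: 16 ≥ 0 gives two branches ⇒ sqrt: -4*x = 4 or -4.
Step 4. [-4*x = 4 or -4] leading coefficient -4: divide by -4, so div: x = -1 or 1.

Answer: x ∈ {-1, 1}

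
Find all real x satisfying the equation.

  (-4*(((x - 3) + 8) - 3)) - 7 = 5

Step 1. [(-4*(((x - 3) + 8) - 3)) - 7 = 5] -7 is outermost — add 7 both sides. So sub: -4*(((x - 3) + 8) - 3) = 12.
Step 2. [-4*(((x - 3) + 8) - 3) = 12] divide by the outer -4. So div: ((x - 3) + 8) - 3 = -3.
Step 3. [((x - 3) + 8) - 3 = -3] add 3: x sits inside (… - 3). So sub: (x - 3) + 8 = 0.
Step 4. [(x - 3) + 8 = 0] 8 comes off first (subtract 8), so sub: x - 3 = -8.
Step 5. [x - 3 = -8] -3 is outermost — add 3 both sides. So sub: x = -5.

Answer: x ∈ {-5}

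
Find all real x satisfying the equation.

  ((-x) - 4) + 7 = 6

Step 1. [((-x) - 4) + 7 = 6] subtract 7: x sits inside (… + 7). So sub: (-x) - 4 = -1.
Step 2. [(-x) - 4 = -1] the outer -4 inverts by adding 4 ⇒ sub: -x = 3.
Step 3. [-x = 3] flip signs both sides, so neg: x = -3.

Answer: x ∈ {-3}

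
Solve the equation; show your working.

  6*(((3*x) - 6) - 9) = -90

Step 1. [6*(((3*x) - 6) - 9) = -90] leading coefficient 6: divide by 6 ⇒ div: ((3*x) - 6) - 9 = -15.
Step 2. [((3*x) - 6) - 9 = -15] peel the -9: add 9 from each side. So sub: (3*x) - 6 = -6.
Step 3. [(3*x) - 6 = -6] -6 is outermost — add 6 both sides ⇒ sub: 3*x = 0.
Step 4. [3*x = 0] 3 out front; divide by 3, so div: x = 0.

Answer: x ∈ {0}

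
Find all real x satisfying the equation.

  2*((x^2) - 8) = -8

Step 1. [2*((x^2) - 8) = -8] 2 out front; divide by 2. So div: (x^2) - 8 = -4.
Step 2. [(x^2) - 8 = -4] add 8: x sits inside (… - 8). So sub: x^2 = 4.
Step 3. [x^2 = 4] √ both sides: 4 ≥ 0 gives two branches ⇒ sqrt: x = 2 or -2.

Answer: x ∈ {-2, 2}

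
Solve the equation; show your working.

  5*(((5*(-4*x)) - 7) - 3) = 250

Step 1. [5*(((5*(-4*x)) - 7) - 3) = 250] divide by the outer 5. So div: ((5*(-4*x)) - 7) - 3 = 50.
Step 2. [((5*(-4*x)) - 7) - 3 = 50] peel the -3: add 3 from each side. So sub: (5*(-4*x)) - 7 = 53.
Step 3. [(5*(-4*x)) - 7 = 53] -7 is outermost — add 7 both sides, so sub: 5*(-4*x) = 60.
Step 4. [5*(-4*x) = 60] 5 out front; divide by 5, so div: -4*x = 12.
Step 5. [-4*x = 12] -4 out front; divide by -4 ⇒ div: x = -3.

Answer: x ∈ {-3}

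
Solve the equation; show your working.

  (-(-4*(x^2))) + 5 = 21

Step 1. [(-(-4*(x^2))) + 5 = 21] 5 comes off first (subtract 5), so sub: -(-4*(x^2)) = 16.
Step 2. [-(-4*(x^2)) = 16] leading − — multiply by −1 ⇒ neg: -4*(x^2) = -16.
Step 3. [-4*(x^2) = -16] -4 out front; divide by -4. So div: x^2 = 4.
Step 4. [x^2 = 4] √ both sides: 4 ≥ 0 gives two branches. So sqrt: x = 2 or -2.

Answer: x ∈ {-2, 2}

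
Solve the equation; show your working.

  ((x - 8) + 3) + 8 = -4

Step 1. [((x - 8) + 3) + 8 = -4] peel the +8: subtract 8 from each side. So sub: (x - 8) + 3 = -12.
Step 2. [(x - 8) + 3 = -12] peel the +3: subtract 3 from each side ⇒ sub: x - 8 = -15.
Step 3. [x - 8 = -15] 8 comes off first (add 8). So sub: x = -7.

Answer: x ∈ {-7}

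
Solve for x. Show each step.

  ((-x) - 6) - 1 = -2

Step 1. [((-x) - 6) - 1 = -2] -1 is outermost — add 1 both sides, so sub: (-x) - 6 = -1.
Step 2. [(-x) - 6 = -1] -6 is outermost — add 6 both sides, so sub: -x = 5.
Step 3. [-x = 5] LHS negated; negate both sides ⇒ neg: x = -5.

Answer: x ∈ {-5}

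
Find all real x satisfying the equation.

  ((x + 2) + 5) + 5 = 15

Step 1. [((x + 2) + 5) + 5 = 15] 5 comes off first (subtract 5), so sub: (x + 2) + 5 = 10.
Step 2. [(x + 2) + 5 = 10] 5 comes off first (subtract 5) ⇒ sub: x + 2 = 5.
Step 3. [x + 2 = 5] the outer +2 inverts by subtracting 2 ⇒ sub: x = 3.

Answer: x ∈ {3}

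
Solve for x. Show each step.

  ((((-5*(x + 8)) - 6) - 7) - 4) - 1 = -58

Step 1. [((((-5*(x + 8)) - 6) - 7) - 4) - 1 = -58] the outer -1 inverts by adding 1 ⇒ sub: (((-5*(x + 8)) - 6) - 7) - 4 = -57.
Step 2. [(((-5*(x + 8)) - 6) - 7) - 4 = -57] the outer -4 inverts by adding 4. So sub: ((-5*(x + 8)) - 6) - 7 = -53.
Step 3. [((-5*(x + 8)) - 6) - 7 = -53] -7 is outermost — add 7 both sides ⇒ sub: (-5*(x + 8)) - 6 = -46.
Step 4. [(-5*(x + 8)) - 6 = -46] 6 comes off first (add 6) ⇒ sub: -5*(x + 8) = -40.
Step 5. [-5*(x + 8) = -40] -5 out front; divide by -5, so div: x + 8 = 8.
Step 6. [x + 8 = 8] the outer +8 inverts by subtracting 8, so sub: x = 0.

Answer: x ∈ {0}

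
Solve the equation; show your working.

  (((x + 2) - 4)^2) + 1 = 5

Step 1. [(((x + 2) - 4)^2) + 1 = 5] +1 is outermost — subtract 1 both sides. So sub: ((x + 2) - 4)^2 = 4.
Step 2. [((x + 2) - 4)^2 = 4] 4 ≥ 0, LHS is (·)² — take ±√, so sqrt: (x + 2) - 4 = 2 or -2.
Step 3. [(x + 2) - 4 = 2 or -2] peel the -4: add 4 from each side. So sub: x + 2 = 6 or 2.
Step 4. [x + 2 = 6 or 2] subtract 2: x sits inside (… + 2). So sub: x = 4 or 0.

Answer: x ∈ {0, 4}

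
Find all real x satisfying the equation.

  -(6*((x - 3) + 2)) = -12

Step 1. [-(6*((x - 3) + 2)) = -12] flip signs both sides, so neg: 6*((x - 3) + 2) = 12.
Step 2. [6*((x - 3) + 2) = 12] LHS = 6·(…); ÷6 both sides ⇒ div: (x - 3) + 2 = 2.
Step 3. [(x - 3) + 2 = 2] peel the +2: subtract 2 from each side ⇒ sub: x - 3 = 0.
Step 4. [x - 3 = 0] -3 is outermost — add 3 both sides, so sub: x = 3.

Answer: x ∈ {3}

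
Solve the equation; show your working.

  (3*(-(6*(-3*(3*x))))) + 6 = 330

Step 1. [(3*(-(6*(-3*(3*x))))) + 6 = 330] common factor 3 (LHS and 330) — divide through. So factor: (-(6*(-3*(3*x)))) + 2 = 110.
Step 2. [(-(6*(-3*(3*x)))) + 2 = 110] subtract 2: x sits inside (… + 2). So sub: -(6*(-3*(3*x))) = 108.
Step 3. [-(6*(-3*(3*x))) = 108] leading − — multiply by −1. So neg: 6*(-3*(3*x)) = -108.
Step 4. [6*(-3*(3*x)) = -108] divide by the outer 6 ⇒ div: -3*(3*x) = -18.
Step 5. [-3*(3*x) = -18] divide by the outer -3, so div: 3*x = 6.
Step 6. [3*x = 6] 3 out front; divide by 3. So div: x = 2.

Answer: x ∈ {2}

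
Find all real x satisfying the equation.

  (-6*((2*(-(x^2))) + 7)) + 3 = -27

Step 1. [(-6*((2*(-(x^2))) + 7)) + 3 = -27] +3 is outermost — subtract 3 both sides ⇒ sub: -6*((2*(-(x^2))) + 7) = -30.
Step 2. [-6*((2*(-(x^2))) + 7) = -30] -6 out front; divide by -6, so div: (2*(-(x^2))) + 7 = 5.
Step 3. [(2*(-(x^2))) + 7 = 5] 7 comes off first (subtract 7), so sub: 2*(-(x^2)) = -2.
Step 4. [2*(-(x^2)) = -2] LHS = 2·(…); ÷2 both sides. So div: -(x^2) = -1.
Step 5. [-(x^2) = -1] leading − — multiply by −1. So neg: x^2 = 1.
Step 6. [x^2 = 1] √ both sides: 1 ≥ 0 gives two branches. So sqrt: x = 1 or -1.

Answer: x ∈ {-1, 1}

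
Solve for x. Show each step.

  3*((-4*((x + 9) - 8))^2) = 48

Step 1. [3*((-4*((x + 9) - 8))^2) = 48] 3·(inner) — divide through by 3, so div: (-4*((x + 9) - 8))^2 = 16.
Step 2. [(-4*((x + 9) - 8))^2 = 16] 16 ≥ 0, LHS is (·)² — take ±√ ⇒ sqrt: -4*((x + 9) - 8) = 4 or -4.
Step 3. [-4*((x + 9) - 8) = 4 or -4] divide by the outer -4, so div: (x + 9) - 8 = -1 or 1.
Step 4. [(x + 9) - 8 = -1 or 1] peel the -8: add 8 from each side ⇒ sub: x + 9 = 7 or 9.
Step 5. [x + 9 = 7 or 9] subtract 9: x sits inside (… + 9), so sub: x = -2 or 0.

Answer: x ∈ {-2, 0}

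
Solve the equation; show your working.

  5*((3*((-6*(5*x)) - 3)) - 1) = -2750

Step 1. [5*((3*((-6*(5*x)) - 3)) - 1) = -2750] 5 out front; divide by 5. So div: (3*((-6*(5*x)) - 3)) - 1 = -550.
Step 2. [(3*((-6*(5*x)) - 3)) - 1 = -550] 1 comes off first (add 1), so sub: 3*((-6*(5*x)) - 3) = -549.
Step 3. [3*((-6*(5*x)) - 3) = -549] 3·(inner) — divide through by 3. So div: (-6*(5*x)) - 3 = -183.
Step 4. [(-6*(5*x)) - 3 = -183] -3 is outermost — add 3 both sides, so sub: -6*(5*x) = -180.
Step 5. [-6*(5*x) = -180] divide by the outer -6. So div: 5*x = 30.
Step 6. [5*x = 30] 5 out front; divide by 5, so div: x = 6.

Answer: x ∈ {6}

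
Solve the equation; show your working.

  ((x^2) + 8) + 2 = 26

Step 1. [((x^2) + 8) + 2 = 26] +2 is outermost — subtract 2 both sides. So sub: (x^2) + 8 = 24.
Step 2. [(x^2) + 8 = 24] +8 is outermost — subtract 8 both sides, so sub: x^2 = 16.
Step 3. [x^2 = 16] √ both sides: 16 ≥ 0 gives two branches, so sqrt: x = 4 or -4.

Answer: x ∈ {-4, 4}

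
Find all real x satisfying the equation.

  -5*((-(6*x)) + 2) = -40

Step 1. [-5*((-(6*x)) + 2) = -40] LHS = -5·(…); ÷-5 both sides, so div: (-(6*x)) + 2 = 8.
Step 2. [(-(6*x)) + 2 = 8] 2 comes off first (subtract 2). So sub: -(6*x) = 6.
Step 3. [-(6*x) = 6] leading − — multiply by −1, so neg: 6*x = -6.
Step 4. [6*x = -6] 6 out front; divide by 6, so div: x = -1.

Answer: x ∈ {-1}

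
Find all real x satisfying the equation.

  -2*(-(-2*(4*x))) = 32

Step 1. [-2*(-(-2*(4*x))) = 32] LHS = -2·(…); ÷-2 both sides ⇒ div: -(-2*(4*x)) = -16.
Step 2. [-(-2*(4*x)) = -16] LHS negated; negate both sides, so neg: -2*(4*x) = 16.
Step 3. [-2*(4*x) = 16] -2 out front; divide by -2 ⇒ div: 4*x = -8.
Step 4. [4*x = -8] 4 out front; divide by 4 ⇒ div: x = -2.

Answer: x ∈ {-2}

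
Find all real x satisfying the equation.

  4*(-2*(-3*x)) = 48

Step 1. [4*(-2*(-3*x)) = 48] leading coefficient 4: divide by 4, so div: -2*(-3*x) = 12.
Step 2. [-2*(-3*x) = 12] -2 out front; divide by -2. So div: -3*x = -6.
Step 3. [-3*x = -6] -3·(inner) — divide through by -3, so div: x = 2.

Answer: x ∈ {2}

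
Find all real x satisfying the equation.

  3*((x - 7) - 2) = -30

Step 1. [3*((x - 7) - 2) = -30] 3 out front; divide by 3, so div: (x - 7) - 2 = -10.
Step 2. [(x - 7) - 2 = -10] -2 is outermost — add 2 both sides, so sub: x - 7 = -8.
Step 3. [x - 7 = -8] the outer -7 inverts by adding 7 ⇒ sub: x = -1.

Answer: x ∈ {-1}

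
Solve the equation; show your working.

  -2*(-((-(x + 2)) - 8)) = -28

Step 1. [-2*(-((-(x + 2)) - 8)) = -28] leading coefficient -2: divide by -2 ⇒ div: -((-(x + 2)) - 8) = 14.
Step 2. [-((-(x + 2)) - 8) = 14] LHS negated; negate both sides. So neg: (-(x + 2)) - 8 = -14.
Step 3. [(-(x + 2)) - 8 = -14] 8 comes off first (add 8) ⇒ sub: -(x + 2) = -6.
Step 4. [-(x + 2) = -6] leading − — multiply by −1 ⇒ neg: x + 2 = 6.
Step 5. [x + 2 = 6] 2 comes off first (subtract 2), so sub: x = 4.

Answer: x ∈ {4}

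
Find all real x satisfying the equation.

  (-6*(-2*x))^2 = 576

Step 1. [(-6*(-2*x))^2 = 576] 576 ≥ 0, LHS is (·)² — take ±√, so sqrt: -6*(-2*x) = 24 or -24.
Step 2. [-6*(-2*x) = 24 or -24] divide by the outer -6 ⇒ div: -2*x = -4 or 4.
Step 3. [-2*x = -4 or 4] divide by the outer -2. So div: x = 2 or -2.

Answer: x ∈ {-2, 2}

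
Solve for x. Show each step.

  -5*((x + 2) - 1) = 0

Step 1. [-5*((x + 2) - 1) = 0] divide by the outer -5. So div: (x + 2) - 1 = 0.
Step 2. [(x + 2) - 1 = 0] peel the -1: add 1 from each side ⇒ sub: x + 2 = 1.
Step 3. [x + 2 = 1] +2 is outermost — subtract 2 both sides, so sub: x = -1.

Answer: x ∈ {-1}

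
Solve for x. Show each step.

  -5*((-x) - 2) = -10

Step 1. [-5*((-x) - 2) = -10] LHS = -5·(…); ÷-5 both sides ⇒ div: (-x) - 2 = 2.
Step 2. [(-x) - 2 = 2] the outer -2 inverts by adding 2, so sub: -x = 4.
Step 3. [-x = 4] leading − — multiply by −1, so neg: x = -4.

Answer: x ∈ {-4}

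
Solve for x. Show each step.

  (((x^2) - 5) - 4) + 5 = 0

Step 1. [(((x^2) - 5) - 4) + 5 = 0] 5 comes off first (subtract 5) ⇒ sub: ((x^2) - 5) - 4 = -5.
Step 2. [((x^2) - 5) - 4 = -5] peel the -4: add 4 from each side, so sub: (x^2) - 5 = -1.
Step 3. [(x^2) - 5 = -1] add 5: x sits inside (… - 5), so sub: x^2 = 4.
Step 4. [x^2 = 4] √ both sides: 4 ≥ 0 gives two branches. So sqrt: x = 2 or -2.

Answer: x ∈ {-2, 2}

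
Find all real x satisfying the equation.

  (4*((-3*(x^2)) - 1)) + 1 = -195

Step 1. [(4*((-3*(x^2)) - 1)) + 1 = -195] subtract 1: x sits inside (… + 1). So sub: 4*((-3*(x^2)) - 1) = -196.
Step 2. [4*((-3*(x^2)) - 1) = -196] LHS = 4·(…); ÷4 both sides ⇒ div: (-3*(x^2)) - 1 = -49.
Step 3. [(-3*(x^2)) - 1 = -49] 1 comes off first (add 1) ⇒ sub: -3*(x^2) = -48.
Step 4. [-3*(x^2) = -48] leading coefficient -3: divide by -3. So div: x^2 = 16.
Step 5. [x^2 = 16] √ both sides: 16 ≥ 0 gives two branches ⇒ sqrt: x = 4 or -4.

Answer: x ∈ {-4, 4}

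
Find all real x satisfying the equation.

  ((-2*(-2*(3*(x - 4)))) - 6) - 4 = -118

Step 1. [((-2*(-2*(3*(x - 4)))) - 6) - 4 = -118] add 4: x sits inside (… - 4), so sub: (-2*(-2*(3*(x - 4)))) - 6 = -114.
Step 2. [(-2*(-2*(3*(x - 4)))) - 6 = -114] add 6: x sits inside (… - 6). So sub: -2*(-2*(3*(x - 4))) = -108.
Step 3. [-2*(-2*(3*(x - 4))) = -108] -2 out front; divide by -2, so div: -2*(3*(x - 4)) = 54.
Step 4. [-2*(3*(x - 4)) = 54] leading coefficient -2: divide by -2, so div: 3*(x - 4) = -27.
Step 5. [3*(x - 4) = -27] divide by the outer 3, so div: x - 4 = -9.
Step 6. [x - 4 = -9] the outer -4 inverts by adding 4. So sub: x = -5.

Answer: x ∈ {-5}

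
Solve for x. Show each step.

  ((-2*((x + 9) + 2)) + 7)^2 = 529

Step 1. [((-2*((x + 9) + 2)) + 7)^2 = 529] 529 ≥ 0, LHS is (·)² — take ±√ ⇒ sqrt: (-2*((x + 9) + 2)) + 7 = 23 or -23.
Step 2. [(-2*((x + 9) + 2)) + 7 = 23 or -23] subtract 7: x sits inside (… + 7), so sub: -2*((x + 9) + 2) = 16 or -30.
Step 3. [-2*((x + 9) + 2) = 16 or -30] LHS = -2·(…); ÷-2 both sides ⇒ div: (x + 9) + 2 = -8 or 15.
Step 4. [(x + 9) + 2 = -8 or 15] 2 comes off first (subtract 2), so sub: x + 9 = -10 or 13.
Step 5. [x + 9 = -10 or 13] the outer +9 inverts by subtracting 9. So sub: x = -19 or 4.

Answer: x ∈ {-19, 4}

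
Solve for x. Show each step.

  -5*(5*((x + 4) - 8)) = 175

Step 1. [-5*(5*((x + 4) - 8)) = 175] leading coefficient -5: divide by -5. So div: 5*((x + 4) - 8) = -35.
Step 2. [5*((x + 4) - 8) = -35] 5·(inner) — divide through by 5 ⇒ div: (x + 4) - 8 = -7.
Step 3. [(x + 4) - 8 = -7] 8 comes off first (add 8). So sub: x + 4 = 1.
Step 4. [x + 4 = 1] subtract 4: x sits inside (… + 4) ⇒ sub: x = -3.

Answer: x ∈ {-3}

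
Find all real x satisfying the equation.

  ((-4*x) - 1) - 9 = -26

Step 1. [((-4*x) - 1) - 9 = -26] the outer -9 inverts by adding 9, so sub: (-4*x) - 1 = -17.
Step 2. [(-4*x) - 1 = -17] peel the -1: add 1 from each side, so sub: -4*x = -16.
Step 3. [-4*x = -16] -4·(inner) — divide through by -4, so div: x = 4.

Answer: x ∈ {4}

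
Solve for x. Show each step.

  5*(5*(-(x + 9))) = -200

Step 1. [5*(5*(-(x + 9))) = -200] LHS = 5·(…); ÷5 both sides ⇒ div: 5*(-(x + 9)) = -40.
Step 2. [5*(-(x + 9)) = -40] 5 out front; divide by 5, so div: -(x + 9) = -8.
Step 3. [-(x + 9) = -8] leading − — multiply by −1. So neg: x + 9 = 8.
Step 4. [x + 9 = 8] the outer +9 inverts by subtracting 9, so sub: x = -1.

Answer: x ∈ {-1}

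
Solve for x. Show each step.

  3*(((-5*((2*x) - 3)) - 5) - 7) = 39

Step 1. [3*(((-5*((2*x) - 3)) - 5) - 7) = 39] leading coefficient 3: divide by 3, so div: ((-5*((2*x) - 3)) - 5) - 7 = 13.
Step 2. [((-5*((2*x) - 3)) - 5) - 7 = 13] -7 is outermost — add 7 both sides ⇒ sub: (-5*((2*x) - 3)) - 5 = 20.
Step 3. [(-5*((2*x) - 3)) - 5 = 20] common factor -5 (LHS and 20) — divide through ⇒ factor: ((2*x) - 3) + 1 = -4.
Step 4. [((2*x) - 3) + 1 = -4] the outer +1 inverts by subtracting 1, so sub: (2*x) - 3 = -5.
Step 5. [(2*x) - 3 = -5] -3 is outermost — add 3 both sides ⇒ sub: 2*x = -2.
Step 6. [2*x = -2] LHS = 2·(…); ÷2 both sides, so div: x = -1.

Answer: x ∈ {-1}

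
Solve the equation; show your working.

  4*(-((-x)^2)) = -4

Step 1. [4*(-((-x)^2)) = -4] 4·(inner) — divide through by 4 ⇒ div: -((-x)^2) = -1.
Step 2. [-((-x)^2) = -1] LHS negated; negate both sides. So neg: (-x)^2 = 1.
Step 3. [(-x)^2 = 1] LHS squared, RHS 1 ≥ 0: apply √ (±) ⇒ sqrt: -x = 1 or -1.
Step 4. [-x = 1 or -1] flip signs both sides. So neg: x = -1 or 1.

Answer: x ∈ {-1, 1}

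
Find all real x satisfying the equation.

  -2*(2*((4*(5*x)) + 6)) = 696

Step 1. [-2*(2*((4*(5*x)) + 6)) = 696] -2·(inner) — divide through by -2, so div: 2*((4*(5*x)) + 6) = -348.
Step 2. [2*((4*(5*x)) + 6) = -348] 2·(inner) — divide through by 2. So div: (4*(5*x)) + 6 = -174.
Step 3. [(4*(5*x)) + 6 = -174] subtract 6: x sits inside (… + 6), so sub: 4*(5*x) = -180.
Step 4. [4*(5*x) = -180] LHS = 4·(…); ÷4 both sides ⇒ div: 5*x = -45.
Step 5. [5*x = -45] divide by the outer 5, so div: x = -9.

Answer: x ∈ {-9}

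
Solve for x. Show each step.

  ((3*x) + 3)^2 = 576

Step 1. [((3*x) + 3)^2 = 576] 576 ≥ 0, LHS is (·)² — take ±√, so sqrt: (3*x) + 3 = 24 or -24.
Step 2. [(3*x) + 3 = 24 or -24] 3 divides every term; factor it out, so factor: x + 1 = 8 or -8.
Step 3. [x + 1 = 8 or -8] 1 comes off first (subtract 1). So sub: x = 7 or -9.

Answer: x ∈ {-9, 7}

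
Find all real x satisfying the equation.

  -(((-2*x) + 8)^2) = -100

Step 1. [-(((-2*x) + 8)^2) = -100] LHS negated; negate both sides, so neg: ((-2*x) + 8)^2 = 100.
Step 2. [((-2*x) + 8)^2 = 100] 100 ≥ 0, LHS is (·)² — take ±√. So sqrt: (-2*x) + 8 = 10 or -10.
Step 3. [(-2*x) + 8 = 10 or -10] subtract 8: x sits inside (… + 8), so sub: -2*x = 2 or -18.
Step 4. [-2*x = 2 or -18] -2·(inner) — divide through by -2 ⇒ div: x = -1 or 9.

Answer: x ∈ {-1, 9}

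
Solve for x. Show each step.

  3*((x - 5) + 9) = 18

Step 1. [3*((x - 5) + 9) = 18] 3·(inner) — divide through by 3, so div: (x - 5) + 9 = 6.
Step 2. [(x - 5) + 9 = 6] subtract 9: x sits inside (… + 9), so sub: x - 5 = -3.
Step 3. [x - 5 = -3] 5 comes off first (add 5) ⇒ sub: x = 2.

Answer: x ∈ {2}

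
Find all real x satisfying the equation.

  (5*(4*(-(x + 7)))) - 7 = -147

Step 1. [(5*(4*(-(x + 7)))) - 7 = -147] 7 comes off first (add 7), so sub: 5*(4*(-(x + 7))) = -140.
Step 2. [5*(4*(-(x + 7))) = -140] leading coefficient 5: divide by 5 ⇒ div: 4*(-(x + 7)) = -28.
Step 3. [4*(-(x + 7)) = -28] 4 out front; divide by 4. So div: -(x + 7) = -7.
Step 4. [-(x + 7) = -7] LHS negated; negate both sides, so neg: x + 7 = 7.
Step 5. [x + 7 = 7] the outer +7 inverts by subtracting 7. So sub: x = 0.

Answer: x ∈ {0}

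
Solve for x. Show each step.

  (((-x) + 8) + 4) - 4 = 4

Step 1. [(((-x) + 8) + 4) - 4 = 4] -4 is outermost — add 4 both sides ⇒ sub: ((-x) + 8) + 4 = 8.
Step 2. [((-x) + 8) + 4 = 8] subtract 4: x sits inside (… + 4), so sub: (-x) + 8 = 4.
Step 3. [(-x) + 8 = 4] +8 is outermost — subtract 8 both sides ⇒ sub: -x = -4.
Step 4. [-x = -4] flip signs both sides, so neg: x = 4.

Answer: x ∈ {4}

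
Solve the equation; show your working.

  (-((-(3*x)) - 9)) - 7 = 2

Step 1. [(-((-(3*x)) - 9)) - 7 = 2] peel the -7: add 7 from each side ⇒ sub: -((-(3*x)) - 9) = 9.
Step 2. [-((-(3*x)) - 9) = 9] LHS negated; negate both sides. So neg: (-(3*x)) - 9 = -9.
Step 3. [(-(3*x)) - 9 = -9] -9 is outermost — add 9 both sides ⇒ sub: -(3*x) = 0.
Step 4. [-(3*x) = 0] flip signs both sides, so neg: 3*x = 0.
Step 5. [3*x = 0] 3 out front; divide by 3. So div: x = 0.

Answer: x ∈ {0}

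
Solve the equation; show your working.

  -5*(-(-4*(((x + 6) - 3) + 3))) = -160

Step 1. [-5*(-(-4*(((x + 6) - 3) + 3))) = -160] LHS = -5·(…); ÷-5 both sides ⇒ div: -(-4*(((x + 6) - 3) + 3)) = 32.
Step 2. [-(-4*(((x + 6) - 3) + 3)) = 32] LHS negated; negate both sides, so neg: -4*(((x + 6) - 3) + 3) = -32.
Step 3. [-4*(((x + 6) - 3) + 3) = -32] LHS = -4·(…); ÷-4 both sides, so div: ((x + 6) - 3) + 3 = 8.
Step 4. [((x + 6) - 3) + 3 = 8] 3 comes off first (subtract 3) ⇒ sub: (x + 6) - 3 = 5.
Step 5. [(x + 6) - 3 = 5] 3 comes off first (add 3), so sub: x + 6 = 8.
Step 6. [x + 6 = 8] subtract 6: x sits inside (… + 6). So sub: x = 2.

Answer: x ∈ {2}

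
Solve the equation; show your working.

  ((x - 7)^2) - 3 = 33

Step 1. [((x - 7)^2) - 3 = 33] 3 comes off first (add 3). So sub: (x - 7)^2 = 36.
Step 2. [(x - 7)^2 = 36] LHS squared, RHS 36 ≥ 0: apply √ (±) ⇒ sqrt: x - 7 = 6 or -6.
Step 3. [x - 7 = 6 or -6] the outer -7 inverts by adding 7 ⇒ sub: x = 13 or 1.

Answer: x ∈ {1, 13}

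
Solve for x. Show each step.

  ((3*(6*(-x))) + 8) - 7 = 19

Step 1. [((3*(6*(-x))) + 8) - 7 = 19] the outer -7 inverts by adding 7, so sub: (3*(6*(-x))) + 8 = 26.
Step 2. [(3*(6*(-x))) + 8 = 26] subtract 8: x sits inside (… + 8) ⇒ sub: 3*(6*(-x)) = 18.
Step 3. [3*(6*(-x)) = 18] leading coefficient 3: divide by 3. So div: 6*(-x) = 6.
Step 4. [6*(-x) = 6] 6 out front; divide by 6, so div: -x = 1.
Step 5. [-x = 1] flip signs both sides ⇒ neg: x = -1.

Answer: x ∈ {-1}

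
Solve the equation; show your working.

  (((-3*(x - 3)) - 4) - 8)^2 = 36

Step 1. [(((-3*(x - 3)) - 4) - 8)^2 = 36] √ both sides: 36 ≥ 0 gives two branches, so sqrt: ((-3*(x - 3)) - 4) - 8 = 6 or -6.
Step 2. [((-3*(x - 3)) - 4) - 8 = 6 or -6] 8 comes off first (add 8), so sub: (-3*(x - 3)) - 4 = 14 or 2.
Step 3. [(-3*(x - 3)) - 4 = 14 or 2] add 4: x sits inside (… - 4), so sub: -3*(x - 3) = 18 or 6.
Step 4. [-3*(x - 3) = 18 or 6] leading coefficient -3: divide by -3, so div: x - 3 = -6 or -2.
Step 5. [x - 3 = -6 or -2] 3 comes off first (add 3). So sub: x = -3 or 1.

Answer: x ∈ {-3, 1}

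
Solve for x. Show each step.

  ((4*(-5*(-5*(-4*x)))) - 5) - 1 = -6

Step 1. [((4*(-5*(-5*(-4*x)))) - 5) - 1 = -6] -1 is outermost — add 1 both sides. So sub: (4*(-5*(-5*(-4*x)))) - 5 = -5.
Step 2. [(4*(-5*(-5*(-4*x)))) - 5 = -5] the outer -5 inverts by adding 5. So sub: 4*(-5*(-5*(-4*x))) = 0.
Step 3. [4*(-5*(-5*(-4*x))) = 0] divide by the outer 4 ⇒ div: -5*(-5*(-4*x)) = 0.
Step 4. [-5*(-5*(-4*x)) = 0] divide by the outer -5, so div: -5*(-4*x) = 0.
Step 5. [-5*(-4*x) = 0] -5·(inner) — divide through by -5. So div: -4*x = 0.
Step 6. [-4*x = 0] -4 out front; divide by -4 ⇒ div: x = 0.

Answer: x ∈ {0}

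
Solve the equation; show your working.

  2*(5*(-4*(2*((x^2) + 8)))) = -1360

Step 1. [2*(5*(-4*(2*((x^2) + 8)))) = -1360] 2·(inner) — divide through by 2, so div: 5*(-4*(2*((x^2) + 8))) = -680.
Step 2. [5*(-4*(2*((x^2) + 8))) = -680] 5 out front; divide by 5, so div: -4*(2*((x^2) + 8)) = -136.
Step 3. [-4*(2*((x^2) + 8)) = -136] -4 out front; divide by -4, so div: 2*((x^2) + 8) = 34.
Step 4. [2*((x^2) + 8) = 34] 2·(inner) — divide through by 2, so div: (x^2) + 8 = 17.
Step 5. [(x^2) + 8 = 17] 8 comes off first (subtract 8) ⇒ sub: x^2 = 9.
Step 6. [x^2 = 9] LHS squared, RHS 9 ≥ 0: apply √ (±) ⇒ sqrt: x = 3 or -3.

Answer: x ∈ {-3, 3}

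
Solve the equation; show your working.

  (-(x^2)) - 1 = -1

Step 1. [(-(x^2)) - 1 = -1] the outer -1 inverts by adding 1. So sub: -(x^2) = 0.
Step 2. [-(x^2) = 0] flip signs both sides, so neg: x^2 = 0.
Step 3. [x^2 = 0] LHS squared, RHS 0 ≥ 0: apply √ (±), so sqrt: x = 0.

Answer: x ∈ {0}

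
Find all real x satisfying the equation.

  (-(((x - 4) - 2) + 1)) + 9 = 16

Step 1. [(-(((x - 4) - 2) + 1)) + 9 = 16] subtract 9: x sits inside (… + 9) ⇒ sub: -(((x - 4) - 2) + 1) = 7.
Step 2. [-(((x - 4) - 2) + 1) = 7] leading − — multiply by −1. So neg: ((x - 4) - 2) + 1 = -7.
Step 3. [((x - 4) - 2) + 1 = -7] peel the +1: subtract 1 from each side ⇒ sub: (x - 4) - 2 = -8.
Step 4. [(x - 4) - 2 = -8] -2 is outermost — add 2 both sides. So sub: x - 4 = -6.
Step 5. [x - 4 = -6] -4 is outermost — add 4 both sides, so sub: x = -2.

Answer: x ∈ {-2}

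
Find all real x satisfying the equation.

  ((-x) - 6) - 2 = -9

Step 1. [((-x) - 6) - 2 = -9] peel the -2: add 2 from each side, so sub: (-x) - 6 = -7.
Step 2. [(-x) - 6 = -7] 6 comes off first (add 6). So sub: -x = -1.
Step 3. [-x = -1] flip signs both sides, so neg: x = 1.

Answer: x ∈ {1}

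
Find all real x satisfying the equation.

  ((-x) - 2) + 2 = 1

Step 1. [((-x) - 2) + 2 = 1] +2 is outermost — subtract 2 both sides, so sub: (-x) - 2 = -1.
Step 2. [(-x) - 2 = -1] peel the -2: add 2 from each side ⇒ sub: -x = 1.
Step 3. [-x = 1] flip signs both sides. So neg: x = -1.

Answer: x ∈ {-1}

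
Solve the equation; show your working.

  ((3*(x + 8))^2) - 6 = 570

Step 1. [((3*(x + 8))^2) - 6 = 570] 6 comes off first (add 6) ⇒ sub: (3*(x + 8))^2 = 576.
Step 2. [(3*(x + 8))^2 = 576] LHS squared, RHS 576 ≥ 0: apply √ (±) ⇒ sqrt: 3*(x + 8) = 24 or -24.
Step 3. [3*(x + 8) = 24 or -24] divide by the outer 3, so div: x + 8 = 8 or -8.
Step 4. [x + 8 = 8 or -8] peel the +8: subtract 8 from each side ⇒ sub: x = 0 or -16.

Answer: x ∈ {-16, 0}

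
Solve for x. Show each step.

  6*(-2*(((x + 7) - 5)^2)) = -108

Step 1. [6*(-2*(((x + 7) - 5)^2)) = -108] 6·(inner) — divide through by 6, so div: -2*(((x + 7) - 5)^2) = -18.
Step 2. [-2*(((x + 7) - 5)^2) = -18] LHS = -2·(…); ÷-2 both sides ⇒ div: ((x + 7) - 5)^2 = 9.
Step 3. [((x + 7) - 5)^2 = 9] LHS squared, RHS 9 ≥ 0: apply √ (±), so sqrt: (x + 7) - 5 = 3 or -3.
Step 4. [(x + 7) - 5 = 3 or -3] 5 comes off first (add 5). So sub: x + 7 = 8 or 2.
Step 5. [x + 7 = 8 or 2] peel the +7: subtract 7 from each side, so sub: x = 1 or -5.

Answer: x ∈ {-5, 1}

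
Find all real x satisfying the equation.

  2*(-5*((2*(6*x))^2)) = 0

Step 1. [2*(-5*((2*(6*x))^2)) = 0] 2 out front; divide by 2, so div: -5*((2*(6*x))^2) = 0.
Step 2. [-5*((2*(6*x))^2) = 0] -5·(inner) — divide through by -5 ⇒ div: (2*(6*x))^2 = 0.
Step 3. [(2*(6*x))^2 = 0] √ both sides: 0 ≥ 0 gives two branches. So sqrt: 2*(6*x) = 0.
Step 4. [2*(6*x) = 0] divide by the outer 2. So div: 6*x = 0.
Step 5. [6*x = 0] divide by the outer 6 ⇒ div: x = 0.

Answer: x ∈ {0}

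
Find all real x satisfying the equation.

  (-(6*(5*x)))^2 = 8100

Step 1. [(-(6*(5*x)))^2 = 8100] 8100 ≥ 0, LHS is (·)² — take ±√. So sqrt: -(6*(5*x)) = 90 or -90.
Step 2. [-(6*(5*x)) = 90 or -90] LHS negated; negate both sides ⇒ neg: 6*(5*x) = -90 or 90.
Step 3. [6*(5*x) = -90 or 90] leading coefficient 6: divide by 6 ⇒ div: 5*x = -15 or 15.
Step 4. [5*x = -15 or 15] 5·(inner) — divide through by 5. So div: x = -3 or 3.

Answer: x ∈ {-3, 3}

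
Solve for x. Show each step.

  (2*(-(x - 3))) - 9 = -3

Step 1. [(2*(-(x - 3))) - 9 = -3] peel the -9: add 9 from each side. So sub: 2*(-(x - 3)) = 6.
Step 2. [2*(-(x - 3)) = 6] 2·(inner) — divide through by 2. So div: -(x - 3) = 3.
Step 3. [-(x - 3) = 3] leading − — multiply by −1. So neg: x - 3 = -3.
Step 4. [x - 3 = -3] peel the -3: add 3 from each side, so sub: x = 0.

Answer: x ∈ {0}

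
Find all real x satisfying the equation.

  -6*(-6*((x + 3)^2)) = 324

Step 1. [-6*(-6*((x + 3)^2)) = 324] leading coefficient -6: divide by -6. So div: -6*((x + 3)^2) = -54.
Step 2. [-6*((x + 3)^2) = -54] leading coefficient -6: divide by -6, so div: (x + 3)^2 = 9.
Step 3. [(x + 3)^2 = 9] √ both sides: 9 ≥ 0 gives two branches ⇒ sqrt: x + 3 = 3 or -3.
Step 4. [x + 3 = 3 or -3] subtract 3: x sits inside (… + 3). So sub: x = 0 or -6.

Answer: x ∈ {-6, 0}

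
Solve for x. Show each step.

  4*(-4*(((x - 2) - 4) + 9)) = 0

Step 1. [4*(-4*(((x - 2) - 4) + 9)) = 0] 4 out front; divide by 4, so div: -4*(((x - 2) - 4) + 9) = 0.
Step 2. [-4*(((x - 2) - 4) + 9) = 0] -4·(inner) — divide through by -4, so div: ((x - 2) - 4) + 9 = 0.
Step 3. [((x - 2) - 4) + 9 = 0] the outer +9 inverts by subtracting 9, so sub: (x - 2) - 4 = -9.
Step 4. [(x - 2) - 4 = -9] peel the -4: add 4 from each side ⇒ sub: x - 2 = -5.
Step 5. [x - 2 = -5] -2 is outermost — add 2 both sides, so sub: x = -3.

Answer: x ∈ {-3}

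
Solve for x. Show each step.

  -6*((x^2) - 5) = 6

Step 1. [-6*((x^2) - 5) = 6] -6 out front; divide by -6 ⇒ div: (x^2) - 5 = -1.
Step 2. [(x^2) - 5 = -1] add 5: x sits inside (… - 5) ⇒ sub: x^2 = 4.
Step 3. [x^2 = 4] √ both sides: 4 ≥ 0 gives two branches ⇒ sqrt: x = 2 or -2.

Answer: x ∈ {-2, 2}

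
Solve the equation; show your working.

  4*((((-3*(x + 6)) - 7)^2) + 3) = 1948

Step 1. [4*((((-3*(x + 6)) - 7)^2) + 3) = 1948] divide by the outer 4. So div: (((-3*(x + 6)) - 7)^2) + 3 = 487.
Step 2. [(((-3*(x + 6)) - 7)^2) + 3 = 487] 3 comes off first (subtract 3), so sub: ((-3*(x + 6)) - 7)^2 = 484.
Step 3. [((-3*(x + 6)) - 7)^2 = 484] √ both sides: 484 ≥ 0 gives two branches, so sqrt: (-3*(x + 6)) - 7 = 22 or -22.
Step 4. [(-3*(x + 6)) - 7 = 22 or -22] peel the -7: add 7 from each side. So sub: -3*(x + 6) = 29 or -15.
Step 5. [-3*(x + 6) = 29 or -15] LHS = -3·(…); ÷-3 both sides, so div: x + 6 = -29/3 or 5.
Step 6. [x + 6 = -29/3 or 5] subtract 6: x sits inside (… + 6). So sub: x = -47/3 or -1.

Answer: x ∈ {-47/3, -1}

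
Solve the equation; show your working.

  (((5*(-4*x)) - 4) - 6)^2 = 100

Step 1. [(((5*(-4*x)) - 4) - 6)^2 = 100] √ both sides: 100 ≥ 0 gives two branches, so sqrt: ((5*(-4*x)) - 4) - 6 = 10 or -10.
Step 2. [((5*(-4*x)) - 4) - 6 = 10 or -10] 6 comes off first (add 6) ⇒ sub: (5*(-4*x)) - 4 = 16 or -4.
Step 3. [(5*(-4*x)) - 4 = 16 or -4] peel the -4: add 4 from each side. So sub: 5*(-4*x) = 20 or 0.
Step 4. [5*(-4*x) = 20 or 0] 5 out front; divide by 5. So div: -4*x = 4 or 0.
Step 5. [-4*x = 4 or 0] -4·(inner) — divide through by -4. So div: x = -1 or 0.

Answer: x ∈ {-1, 0}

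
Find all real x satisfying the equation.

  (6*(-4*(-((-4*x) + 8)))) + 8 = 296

Step 1. [(6*(-4*(-((-4*x) + 8)))) + 8 = 296] +8 is outermost — subtract 8 both sides ⇒ sub: 6*(-4*(-((-4*x) + 8))) = 288.
Step 2. [6*(-4*(-((-4*x) + 8))) = 288] 6 out front; divide by 6 ⇒ div: -4*(-((-4*x) + 8)) = 48.
Step 3. [-4*(-((-4*x) + 8)) = 48] divide by the outer -4, so div: -((-4*x) + 8) = -12.
Step 4. [-((-4*x) + 8) = -12] leading − — multiply by −1. So neg: (-4*x) + 8 = 12.
Step 5. [(-4*x) + 8 = 12] 8 comes off first (subtract 8). So sub: -4*x = 4.
Step 6. [-4*x = 4] divide by the outer -4. So div: x = -1.

Answer: x ∈ {-1}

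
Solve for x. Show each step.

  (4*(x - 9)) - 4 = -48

Step 1. [(4*(x - 9)) - 4 = -48] the outer -4 inverts by adding 4 ⇒ sub: 4*(x - 9) = -44.
Step 2. [4*(x - 9) = -44] LHS = 4·(…); ÷4 both sides, so div: x - 9 = -11.
Step 3. [x - 9 = -11] add 9: x sits inside (… - 9) ⇒ sub: x = -2.

Answer: x ∈ {-2}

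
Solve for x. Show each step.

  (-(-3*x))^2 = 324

Step 1. [(-(-3*x))^2 = 324] √ both sides: 324 ≥ 0 gives two branches ⇒ sqrt: -(-3*x) = 18 or -18.
Step 2. [-(-3*x) = 18 or -18] LHS negated; negate both sides ⇒ neg: -3*x = -18 or 18.
Step 3. [-3*x = -18 or 18] divide by the outer -3. So div: x = 6 or -6.

Answer: x ∈ {-6, 6}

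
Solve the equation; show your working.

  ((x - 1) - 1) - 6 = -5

Step 1. [((x - 1) - 1) - 6 = -5] the outer -6 inverts by adding 6. So sub: (x - 1) - 1 = 1.
Step 2. [(x - 1) - 1 = 1] 1 comes off first (add 1), so sub: x - 1 = 2.
Step 3. [x - 1 = 2] peel the -1: add 1 from each side. So sub: x = 3.

Answer: x ∈ {3}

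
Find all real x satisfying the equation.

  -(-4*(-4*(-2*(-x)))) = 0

Step 1. [-(-4*(-4*(-2*(-x)))) = 0] LHS negated; negate both sides, so neg: -4*(-4*(-2*(-x))) = 0.
Step 2. [-4*(-4*(-2*(-x))) = 0] -4·(inner) — divide through by -4. So div: -4*(-2*(-x)) = 0.
Step 3. [-4*(-2*(-x)) = 0] -4 out front; divide by -4. So div: -2*(-x) = 0.
Step 4. [-2*(-x) = 0] LHS = -2·(…); ÷-2 both sides. So div: -x = 0.
Step 5. [-x = 0] leading − — multiply by −1 ⇒ neg: x = 0.

Answer: x ∈ {0}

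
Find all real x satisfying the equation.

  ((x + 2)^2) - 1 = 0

Step 1. [((x + 2)^2) - 1 = 0] -1 is outermost — add 1 both sides, so sub: (x + 2)^2 = 1.
Step 2. [(x + 2)^2 = 1] LHS squared, RHS 1 ≥ 0: apply √ (±), so sqrt: x + 2 = 1 or -1.
Step 3. [x + 2 = 1 or -1] subtract 2: x sits inside (… + 2) ⇒ sub: x = -1 or -3.

Answer: x ∈ {-3, -1}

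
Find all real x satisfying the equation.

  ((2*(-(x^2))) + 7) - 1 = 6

Step 1. [((2*(-(x^2))) + 7) - 1 = 6] -1 is outermost — add 1 both sides. So sub: (2*(-(x^2))) + 7 = 7.
Step 2. [(2*(-(x^2))) + 7 = 7] subtract 7: x sits inside (… + 7), so sub: 2*(-(x^2)) = 0.
Step 3. [2*(-(x^2)) = 0] leading coefficient 2: divide by 2, so div: -(x^2) = 0.
Step 4. [-(x^2) = 0] flip signs both sides. So neg: x^2 = 0.
Step 5. [x^2 = 0] LHS squared, RHS 0 ≥ 0: apply √ (±) ⇒ sqrt: x = 0.

Answer: x ∈ {0}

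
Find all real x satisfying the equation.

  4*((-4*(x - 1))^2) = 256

Step 1. [4*((-4*(x - 1))^2) = 256] leading coefficient 4: divide by 4, so div: (-4*(x - 1))^2 = 64.
Step 2. [(-4*(x - 1))^2 = 64] LHS squared, RHS 64 ≥ 0: apply √ (±) ⇒ sqrt: -4*(x - 1) = 8 or -8.
Step 3. [-4*(x - 1) = 8 or -8] -4·(inner) — divide through by -4, so div: x - 1 = -2 or 2.
Step 4. [x - 1 = -2 or 2] add 1: x sits inside (… - 1). So sub: x = -1 or 3.

Answer: x ∈ {-1, 3}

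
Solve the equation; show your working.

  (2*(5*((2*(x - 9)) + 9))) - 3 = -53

Step 1. [(2*(5*((2*(x - 9)) + 9))) - 3 = -53] -3 is outermost — add 3 both sides, so sub: 2*(5*((2*(x - 9)) + 9)) = -50.
Step 2. [2*(5*((2*(x - 9)) + 9)) = -50] 2 out front; divide by 2 ⇒ div: 5*((2*(x - 9)) + 9) = -25.
Step 3. [5*((2*(x - 9)) + 9) = -25] divide by the outer 5 ⇒ div: (2*(x - 9)) + 9 = -5.
Step 4. [(2*(x - 9)) + 9 = -5] 9 comes off first (subtract 9) ⇒ sub: 2*(x - 9) = -14.
Step 5. [2*(x - 9) = -14] LHS = 2·(…); ÷2 both sides ⇒ div: x - 9 = -7.
Step 6. [x - 9 = -7] the outer -9 inverts by adding 9. So sub: x = 2.

Answer: x ∈ {2}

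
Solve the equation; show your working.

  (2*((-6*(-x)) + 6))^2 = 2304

Step 1. [(2*((-6*(-x)) + 6))^2 = 2304] LHS squared, RHS 2304 ≥ 0: apply √ (±) ⇒ sqrt: 2*((-6*(-x)) + 6) = 48 or -48.
Step 2. [2*((-6*(-x)) + 6) = 48 or -48] divide by the outer 2 ⇒ div: (-6*(-x)) + 6 = 24 or -24.
Step 3. [(-6*(-x)) + 6 = 24 or -24] -6 | LHS and -6 | 24 or -24: pull -6 out. So factor: (-x) - 1 = -4 or 4.
Step 4. [(-x) - 1 = -4 or 4] peel the -1: add 1 from each side. So sub: -x = -3 or 5.
Step 5. [-x = -3 or 5] leading − — multiply by −1. So neg: x = 3 or -5.

Answer: x ∈ {-5, 3}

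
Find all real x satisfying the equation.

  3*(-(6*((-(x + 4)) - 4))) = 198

Step 1. [3*(-(6*((-(x + 4)) - 4))) = 198] 3·(inner) — divide through by 3 ⇒ div: -(6*((-(x + 4)) - 4)) = 66.
Step 2. [-(6*((-(x + 4)) - 4)) = 66] flip signs both sides, so neg: 6*((-(x + 4)) - 4) = -66.
Step 3. [6*((-(x + 4)) - 4) = -66] LHS = 6·(…); ÷6 both sides ⇒ div: (-(x + 4)) - 4 = -11.
Step 4. [(-(x + 4)) - 4 = -11] -4 is outermost — add 4 both sides, so sub: -(x + 4) = -7.
Step 5. [-(x + 4) = -7] leading − — multiply by −1. So neg: x + 4 = 7.
Step 6. [x + 4 = 7] subtract 4: x sits inside (… + 4), so sub: x = 3.

Answer: x ∈ {3}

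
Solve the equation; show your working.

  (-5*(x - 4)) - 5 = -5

Step 1. [(-5*(x - 4)) - 5 = -5] -5 divides every term; factor it out, so factor: (x - 4) + 1 = 1.
Step 2. [(x - 4) + 1 = 1] the outer +1 inverts by subtracting 1, so sub: x - 4 = 0.
Step 3. [x - 4 = 0] add 4: x sits inside (… - 4). So sub: x = 4.

Answer: x ∈ {4}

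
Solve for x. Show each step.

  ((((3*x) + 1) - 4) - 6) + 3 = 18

Step 1. [((((3*x) + 1) - 4) - 6) + 3 = 18] 3 comes off first (subtract 3) ⇒ sub: (((3*x) + 1) - 4) - 6 = 15.
Step 2. [(((3*x) + 1) - 4) - 6 = 15] the outer -6 inverts by adding 6 ⇒ sub: ((3*x) + 1) - 4 = 21.
Step 3. [((3*x) + 1) - 4 = 21] peel the -4: add 4 from each side ⇒ sub: (3*x) + 1 = 25.
Step 4. [(3*x) + 1 = 25] the outer +1 inverts by subtracting 1. So sub: 3*x = 24.
Step 5. [3*x = 24] divide by the outer 3 ⇒ div: x = 8.

Answer: x ∈ {8}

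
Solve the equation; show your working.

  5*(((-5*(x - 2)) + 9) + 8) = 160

Step 1. [5*(((-5*(x - 2)) + 9) + 8) = 160] divide by the outer 5 ⇒ div: ((-5*(x - 2)) + 9) + 8 = 32.
Step 2. [((-5*(x - 2)) + 9) + 8 = 32] peel the +8: subtract 8 from each side, so sub: (-5*(x - 2)) + 9 = 24.
Step 3. [(-5*(x - 2)) + 9 = 24] +9 is outermost — subtract 9 both sides ⇒ sub: -5*(x - 2) = 15.
Step 4. [-5*(x - 2) = 15] -5·(inner) — divide through by -5, so div: x - 2 = -3.
Step 5. [x - 2 = -3] the outer -2 inverts by adding 2 ⇒ sub: x = -1.

Answer: x ∈ {-1}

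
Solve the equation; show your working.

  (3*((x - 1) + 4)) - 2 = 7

Step 1. [(3*((x - 1) + 4)) - 2 = 7] -2 is outermost — add 2 both sides, so sub: 3*((x - 1) + 4) = 9.
Step 2. [3*((x - 1) + 4) = 9] LHS = 3·(…); ÷3 both sides ⇒ div: (x - 1) + 4 = 3.
Step 3. [(x - 1) + 4 = 3] +4 is outermost — subtract 4 both sides, so sub: x - 1 = -1.
Step 4. [x - 1 = -1] the outer -1 inverts by adding 1 ⇒ sub: x = 0.

Answer: x ∈ {0}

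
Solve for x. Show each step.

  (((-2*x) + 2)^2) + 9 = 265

Step 1. [(((-2*x) + 2)^2) + 9 = 265] the outer +9 inverts by subtracting 9 ⇒ sub: ((-2*x) + 2)^2 = 256.
Step 2. [((-2*x) + 2)^2 = 256] 256 ≥ 0, LHS is (·)² — take ±√ ⇒ sqrt: (-2*x) + 2 = 16 or -16.
Step 3. [(-2*x) + 2 = 16 or -16] -2 divides every term; factor it out. So factor: x - 1 = -8 or 8.
Step 4. [x - 1 = -8 or 8] -1 is outermost — add 1 both sides ⇒ sub: x = -7 or 9.

Answer: x ∈ {-7, 9}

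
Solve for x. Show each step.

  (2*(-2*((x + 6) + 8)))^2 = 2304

Step 1. [(2*(-2*((x + 6) + 8)))^2 = 2304] 2304 ≥ 0, LHS is (·)² — take ±√, so sqrt: 2*(-2*((x + 6) + 8)) = 48 or -48.
Step 2. [2*(-2*((x + 6) + 8)) = 48 or -48] leading coefficient 2: divide by 2, so div: -2*((x + 6) + 8) = 24 or -24.
Step 3. [-2*((x + 6) + 8) = 24 or -24] -2·(inner) — divide through by -2, so div: (x + 6) + 8 = -12 or 12.
Step 4. [(x + 6) + 8 = -12 or 12] +8 is outermost — subtract 8 both sides. So sub: x + 6 = -20 or 4.
Step 5. [x + 6 = -20 or 4] the outer +6 inverts by subtracting 6, so sub: x = -26 or -2.

Answer: x ∈ {-26, -2}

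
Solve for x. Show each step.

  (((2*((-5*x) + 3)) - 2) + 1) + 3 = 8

Step 1. [(((2*((-5*x) + 3)) - 2) + 1) + 3 = 8] 3 comes off first (subtract 3), so sub: ((2*((-5*x) + 3)) - 2) + 1 = 5.
Step 2. [((2*((-5*x) + 3)) - 2) + 1 = 5] 1 comes off first (subtract 1) ⇒ sub: (2*((-5*x) + 3)) - 2 = 4.
Step 3. [(2*((-5*x) + 3)) - 2 = 4] peel the -2: add 2 from each side ⇒ sub: 2*((-5*x) + 3) = 6.
Step 4. [2*((-5*x) + 3) = 6] LHS = 2·(…); ÷2 both sides. So div: (-5*x) + 3 = 3.
Step 5. [(-5*x) + 3 = 3] 3 comes off first (subtract 3) ⇒ sub: -5*x = 0.
Step 6. [-5*x = 0] leading coefficient -5: divide by -5 ⇒ div: x = 0.

Answer: x ∈ {0}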